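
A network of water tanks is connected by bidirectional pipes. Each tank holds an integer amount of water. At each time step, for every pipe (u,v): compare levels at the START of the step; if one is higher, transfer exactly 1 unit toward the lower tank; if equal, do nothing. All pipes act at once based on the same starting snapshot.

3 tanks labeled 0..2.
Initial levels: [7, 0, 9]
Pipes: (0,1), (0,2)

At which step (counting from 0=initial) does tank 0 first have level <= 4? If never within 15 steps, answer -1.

Step 1: flows [0->1,2->0] -> levels [7 1 8]
Step 2: flows [0->1,2->0] -> levels [7 2 7]
Step 3: flows [0->1,0=2] -> levels [6 3 7]
Step 4: flows [0->1,2->0] -> levels [6 4 6]
Step 5: flows [0->1,0=2] -> levels [5 5 6]
Step 6: flows [0=1,2->0] -> levels [6 5 5]
Step 7: flows [0->1,0->2] -> levels [4 6 6]
Tank 0 first reaches <=4 at step 7

Answer: 7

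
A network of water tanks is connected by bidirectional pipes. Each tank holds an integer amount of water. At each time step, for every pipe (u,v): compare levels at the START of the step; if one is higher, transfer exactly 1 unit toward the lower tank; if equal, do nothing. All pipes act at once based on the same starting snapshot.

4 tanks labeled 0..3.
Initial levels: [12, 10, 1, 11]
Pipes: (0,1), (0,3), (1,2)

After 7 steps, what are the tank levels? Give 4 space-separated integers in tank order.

Answer: 8 8 8 10

Derivation:
Step 1: flows [0->1,0->3,1->2] -> levels [10 10 2 12]
Step 2: flows [0=1,3->0,1->2] -> levels [11 9 3 11]
Step 3: flows [0->1,0=3,1->2] -> levels [10 9 4 11]
Step 4: flows [0->1,3->0,1->2] -> levels [10 9 5 10]
Step 5: flows [0->1,0=3,1->2] -> levels [9 9 6 10]
Step 6: flows [0=1,3->0,1->2] -> levels [10 8 7 9]
Step 7: flows [0->1,0->3,1->2] -> levels [8 8 8 10]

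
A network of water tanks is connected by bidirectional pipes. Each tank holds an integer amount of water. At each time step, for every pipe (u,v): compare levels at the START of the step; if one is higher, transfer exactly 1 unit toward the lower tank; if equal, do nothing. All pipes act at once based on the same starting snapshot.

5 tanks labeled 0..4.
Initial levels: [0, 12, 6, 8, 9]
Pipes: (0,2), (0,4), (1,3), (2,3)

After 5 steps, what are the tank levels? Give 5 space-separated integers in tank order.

Step 1: flows [2->0,4->0,1->3,3->2] -> levels [2 11 6 8 8]
Step 2: flows [2->0,4->0,1->3,3->2] -> levels [4 10 6 8 7]
Step 3: flows [2->0,4->0,1->3,3->2] -> levels [6 9 6 8 6]
Step 4: flows [0=2,0=4,1->3,3->2] -> levels [6 8 7 8 6]
Step 5: flows [2->0,0=4,1=3,3->2] -> levels [7 8 7 7 6]

Answer: 7 8 7 7 6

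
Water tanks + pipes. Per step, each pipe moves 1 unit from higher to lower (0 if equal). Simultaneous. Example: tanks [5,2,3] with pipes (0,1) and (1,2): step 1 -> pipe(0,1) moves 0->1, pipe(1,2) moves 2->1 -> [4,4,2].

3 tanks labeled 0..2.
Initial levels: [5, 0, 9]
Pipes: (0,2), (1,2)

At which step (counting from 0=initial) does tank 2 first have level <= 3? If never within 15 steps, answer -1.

Step 1: flows [2->0,2->1] -> levels [6 1 7]
Step 2: flows [2->0,2->1] -> levels [7 2 5]
Step 3: flows [0->2,2->1] -> levels [6 3 5]
Step 4: flows [0->2,2->1] -> levels [5 4 5]
Step 5: flows [0=2,2->1] -> levels [5 5 4]
Step 6: flows [0->2,1->2] -> levels [4 4 6]
Step 7: flows [2->0,2->1] -> levels [5 5 4]
  -> period-2 cycle (repeats step 5); tank 2 never drops to <=3
Tank 2 never reaches <=3 within 15 steps

Answer: -1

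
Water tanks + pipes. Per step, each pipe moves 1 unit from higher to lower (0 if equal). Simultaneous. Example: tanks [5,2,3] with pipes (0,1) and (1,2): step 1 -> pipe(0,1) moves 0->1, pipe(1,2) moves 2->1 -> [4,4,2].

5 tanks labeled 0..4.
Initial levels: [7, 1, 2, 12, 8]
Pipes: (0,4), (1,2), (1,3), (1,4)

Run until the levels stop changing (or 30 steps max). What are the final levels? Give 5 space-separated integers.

Step 1: flows [4->0,2->1,3->1,4->1] -> levels [8 4 1 11 6]
Step 2: flows [0->4,1->2,3->1,4->1] -> levels [7 5 2 10 6]
Step 3: flows [0->4,1->2,3->1,4->1] -> levels [6 6 3 9 6]
Step 4: flows [0=4,1->2,3->1,1=4] -> levels [6 6 4 8 6]
Step 5: flows [0=4,1->2,3->1,1=4] -> levels [6 6 5 7 6]
Step 6: flows [0=4,1->2,3->1,1=4] -> levels [6 6 6 6 6]
Step 7: flows [0=4,1=2,1=3,1=4] -> levels [6 6 6 6 6]
  -> stable (no change)

Answer: 6 6 6 6 6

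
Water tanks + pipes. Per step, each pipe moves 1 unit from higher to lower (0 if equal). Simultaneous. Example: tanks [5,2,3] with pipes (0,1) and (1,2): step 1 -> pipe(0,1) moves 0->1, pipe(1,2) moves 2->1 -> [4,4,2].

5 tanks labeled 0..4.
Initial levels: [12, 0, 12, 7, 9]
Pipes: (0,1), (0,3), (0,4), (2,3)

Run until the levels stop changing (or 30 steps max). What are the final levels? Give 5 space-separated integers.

Step 1: flows [0->1,0->3,0->4,2->3] -> levels [9 1 11 9 10]
Step 2: flows [0->1,0=3,4->0,2->3] -> levels [9 2 10 10 9]
Step 3: flows [0->1,3->0,0=4,2=3] -> levels [9 3 10 9 9]
Step 4: flows [0->1,0=3,0=4,2->3] -> levels [8 4 9 10 9]
Step 5: flows [0->1,3->0,4->0,3->2] -> levels [9 5 10 8 8]
Step 6: flows [0->1,0->3,0->4,2->3] -> levels [6 6 9 10 9]
Step 7: flows [0=1,3->0,4->0,3->2] -> levels [8 6 10 8 8]
Step 8: flows [0->1,0=3,0=4,2->3] -> levels [7 7 9 9 8]
Step 9: flows [0=1,3->0,4->0,2=3] -> levels [9 7 9 8 7]
Step 10: flows [0->1,0->3,0->4,2->3] -> levels [6 8 8 10 8]
Step 11: flows [1->0,3->0,4->0,3->2] -> levels [9 7 9 8 7]
  -> period-2 cycle: step 11 state = step 9 state; never stabilizes
  -> state at step 30: (30-9) mod 2 = 1, same as step 10 -> [6 8 8 10 8]

Answer: 6 8 8 10 8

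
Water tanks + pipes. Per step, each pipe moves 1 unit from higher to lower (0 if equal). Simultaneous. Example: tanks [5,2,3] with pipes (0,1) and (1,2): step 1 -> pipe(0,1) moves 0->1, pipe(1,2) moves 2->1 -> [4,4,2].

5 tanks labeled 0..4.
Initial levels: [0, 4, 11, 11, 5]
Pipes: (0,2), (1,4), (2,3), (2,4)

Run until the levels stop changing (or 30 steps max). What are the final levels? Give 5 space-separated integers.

Step 1: flows [2->0,4->1,2=3,2->4] -> levels [1 5 9 11 5]
Step 2: flows [2->0,1=4,3->2,2->4] -> levels [2 5 8 10 6]
Step 3: flows [2->0,4->1,3->2,2->4] -> levels [3 6 7 9 6]
Step 4: flows [2->0,1=4,3->2,2->4] -> levels [4 6 6 8 7]
Step 5: flows [2->0,4->1,3->2,4->2] -> levels [5 7 7 7 5]
Step 6: flows [2->0,1->4,2=3,2->4] -> levels [6 6 5 7 7]
Step 7: flows [0->2,4->1,3->2,4->2] -> levels [5 7 8 6 5]
Step 8: flows [2->0,1->4,2->3,2->4] -> levels [6 6 5 7 7]
  -> period-2 cycle: step 8 state = step 6 state; never stabilizes
  -> state at step 30: (30-6) mod 2 = 0, same as step 6 -> [6 6 5 7 7]

Answer: 6 6 5 7 7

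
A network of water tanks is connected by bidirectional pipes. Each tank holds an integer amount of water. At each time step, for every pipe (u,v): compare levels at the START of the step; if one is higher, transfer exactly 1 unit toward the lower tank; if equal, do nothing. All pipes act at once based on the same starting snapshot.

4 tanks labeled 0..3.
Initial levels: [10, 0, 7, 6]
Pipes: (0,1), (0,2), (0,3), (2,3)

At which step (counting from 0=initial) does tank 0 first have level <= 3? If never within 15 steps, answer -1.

Answer: -1

Derivation:
Step 1: flows [0->1,0->2,0->3,2->3] -> levels [7 1 7 8]
Step 2: flows [0->1,0=2,3->0,3->2] -> levels [7 2 8 6]
Step 3: flows [0->1,2->0,0->3,2->3] -> levels [6 3 6 8]
Step 4: flows [0->1,0=2,3->0,3->2] -> levels [6 4 7 6]
Step 5: flows [0->1,2->0,0=3,2->3] -> levels [6 5 5 7]
Step 6: flows [0->1,0->2,3->0,3->2] -> levels [5 6 7 5]
Step 7: flows [1->0,2->0,0=3,2->3] -> levels [7 5 5 6]
Step 8: flows [0->1,0->2,0->3,3->2] -> levels [4 6 7 6]
Step 9: flows [1->0,2->0,3->0,2->3] -> levels [7 5 5 6]
  -> period-2 cycle (repeats step 7); tank 0 never drops to <=3
Tank 0 never reaches <=3 within 15 steps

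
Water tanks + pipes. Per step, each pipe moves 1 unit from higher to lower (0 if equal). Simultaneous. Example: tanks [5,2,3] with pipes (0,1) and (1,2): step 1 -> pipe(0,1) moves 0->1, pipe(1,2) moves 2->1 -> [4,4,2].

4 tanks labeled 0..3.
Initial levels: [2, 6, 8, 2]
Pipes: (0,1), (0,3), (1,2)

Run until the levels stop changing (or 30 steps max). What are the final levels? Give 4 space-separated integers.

Answer: 3 6 4 5

Derivation:
Step 1: flows [1->0,0=3,2->1] -> levels [3 6 7 2]
Step 2: flows [1->0,0->3,2->1] -> levels [3 6 6 3]
Step 3: flows [1->0,0=3,1=2] -> levels [4 5 6 3]
Step 4: flows [1->0,0->3,2->1] -> levels [4 5 5 4]
Step 5: flows [1->0,0=3,1=2] -> levels [5 4 5 4]
Step 6: flows [0->1,0->3,2->1] -> levels [3 6 4 5]
Step 7: flows [1->0,3->0,1->2] -> levels [5 4 5 4]
  -> period-2 cycle: step 7 state = step 5 state; never stabilizes
  -> state at step 30: (30-5) mod 2 = 1, same as step 6 -> [3 6 4 5]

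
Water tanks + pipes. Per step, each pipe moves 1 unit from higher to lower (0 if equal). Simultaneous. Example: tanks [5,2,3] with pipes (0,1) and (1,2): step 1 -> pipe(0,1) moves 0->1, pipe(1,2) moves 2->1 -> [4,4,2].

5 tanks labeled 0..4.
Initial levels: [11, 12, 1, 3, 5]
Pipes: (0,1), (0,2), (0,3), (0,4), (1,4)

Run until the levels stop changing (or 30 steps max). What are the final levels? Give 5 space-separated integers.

Answer: 4 7 7 7 7

Derivation:
Step 1: flows [1->0,0->2,0->3,0->4,1->4] -> levels [9 10 2 4 7]
Step 2: flows [1->0,0->2,0->3,0->4,1->4] -> levels [7 8 3 5 9]
Step 3: flows [1->0,0->2,0->3,4->0,4->1] -> levels [7 8 4 6 7]
Step 4: flows [1->0,0->2,0->3,0=4,1->4] -> levels [6 6 5 7 8]
Step 5: flows [0=1,0->2,3->0,4->0,4->1] -> levels [7 7 6 6 6]
Step 6: flows [0=1,0->2,0->3,0->4,1->4] -> levels [4 6 7 7 8]
Step 7: flows [1->0,2->0,3->0,4->0,4->1] -> levels [8 6 6 6 6]
Step 8: flows [0->1,0->2,0->3,0->4,1=4] -> levels [4 7 7 7 7]
Step 9: flows [1->0,2->0,3->0,4->0,1=4] -> levels [8 6 6 6 6]
  -> period-2 cycle: step 9 state = step 7 state; never stabilizes
  -> state at step 30: (30-7) mod 2 = 1, same as step 8 -> [4 7 7 7 7]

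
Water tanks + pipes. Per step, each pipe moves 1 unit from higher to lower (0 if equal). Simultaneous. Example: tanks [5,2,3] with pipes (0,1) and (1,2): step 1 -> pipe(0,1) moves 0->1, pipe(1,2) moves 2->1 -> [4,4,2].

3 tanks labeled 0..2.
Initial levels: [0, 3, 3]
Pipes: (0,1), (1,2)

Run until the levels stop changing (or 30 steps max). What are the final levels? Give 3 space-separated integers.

Answer: 2 2 2

Derivation:
Step 1: flows [1->0,1=2] -> levels [1 2 3]
Step 2: flows [1->0,2->1] -> levels [2 2 2]
Step 3: flows [0=1,1=2] -> levels [2 2 2]
  -> stable (no change)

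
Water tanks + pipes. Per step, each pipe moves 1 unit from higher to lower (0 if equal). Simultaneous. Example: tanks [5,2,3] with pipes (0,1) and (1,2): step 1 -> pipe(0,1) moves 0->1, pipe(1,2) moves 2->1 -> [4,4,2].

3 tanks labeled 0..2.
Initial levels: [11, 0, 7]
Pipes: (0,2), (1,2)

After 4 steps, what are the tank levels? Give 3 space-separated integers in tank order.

Answer: 7 4 7

Derivation:
Step 1: flows [0->2,2->1] -> levels [10 1 7]
Step 2: flows [0->2,2->1] -> levels [9 2 7]
Step 3: flows [0->2,2->1] -> levels [8 3 7]
Step 4: flows [0->2,2->1] -> levels [7 4 7]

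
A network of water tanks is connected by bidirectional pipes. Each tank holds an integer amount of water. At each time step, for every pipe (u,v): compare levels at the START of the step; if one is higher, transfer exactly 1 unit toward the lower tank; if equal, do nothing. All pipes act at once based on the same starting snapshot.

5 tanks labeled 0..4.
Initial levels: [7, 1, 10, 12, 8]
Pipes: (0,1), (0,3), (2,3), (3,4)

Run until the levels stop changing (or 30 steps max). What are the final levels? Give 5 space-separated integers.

Answer: 8 6 9 6 9

Derivation:
Step 1: flows [0->1,3->0,3->2,3->4] -> levels [7 2 11 9 9]
Step 2: flows [0->1,3->0,2->3,3=4] -> levels [7 3 10 9 9]
Step 3: flows [0->1,3->0,2->3,3=4] -> levels [7 4 9 9 9]
Step 4: flows [0->1,3->0,2=3,3=4] -> levels [7 5 9 8 9]
Step 5: flows [0->1,3->0,2->3,4->3] -> levels [7 6 8 9 8]
Step 6: flows [0->1,3->0,3->2,3->4] -> levels [7 7 9 6 9]
Step 7: flows [0=1,0->3,2->3,4->3] -> levels [6 7 8 9 8]
Step 8: flows [1->0,3->0,3->2,3->4] -> levels [8 6 9 6 9]
Step 9: flows [0->1,0->3,2->3,4->3] -> levels [6 7 8 9 8]
  -> period-2 cycle: step 9 state = step 7 state; never stabilizes
  -> state at step 30: (30-7) mod 2 = 1, same as step 8 -> [8 6 9 6 9]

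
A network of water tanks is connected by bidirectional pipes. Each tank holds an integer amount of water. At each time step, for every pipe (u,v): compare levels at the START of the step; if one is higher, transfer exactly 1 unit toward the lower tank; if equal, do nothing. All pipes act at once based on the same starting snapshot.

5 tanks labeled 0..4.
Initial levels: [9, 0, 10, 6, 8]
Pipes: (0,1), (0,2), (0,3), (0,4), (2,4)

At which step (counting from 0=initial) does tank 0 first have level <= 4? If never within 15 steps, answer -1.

Step 1: flows [0->1,2->0,0->3,0->4,2->4] -> levels [7 1 8 7 10]
Step 2: flows [0->1,2->0,0=3,4->0,4->2] -> levels [8 2 8 7 8]
Step 3: flows [0->1,0=2,0->3,0=4,2=4] -> levels [6 3 8 8 8]
Step 4: flows [0->1,2->0,3->0,4->0,2=4] -> levels [8 4 7 7 7]
Step 5: flows [0->1,0->2,0->3,0->4,2=4] -> levels [4 5 8 8 8]
Tank 0 first reaches <=4 at step 5

Answer: 5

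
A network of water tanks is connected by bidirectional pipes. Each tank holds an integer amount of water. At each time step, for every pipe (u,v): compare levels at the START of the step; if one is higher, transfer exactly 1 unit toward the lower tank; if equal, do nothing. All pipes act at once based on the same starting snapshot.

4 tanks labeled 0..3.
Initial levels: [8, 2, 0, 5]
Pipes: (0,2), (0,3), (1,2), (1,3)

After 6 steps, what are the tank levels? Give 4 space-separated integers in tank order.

Answer: 3 3 4 5

Derivation:
Step 1: flows [0->2,0->3,1->2,3->1] -> levels [6 2 2 5]
Step 2: flows [0->2,0->3,1=2,3->1] -> levels [4 3 3 5]
Step 3: flows [0->2,3->0,1=2,3->1] -> levels [4 4 4 3]
Step 4: flows [0=2,0->3,1=2,1->3] -> levels [3 3 4 5]
Step 5: flows [2->0,3->0,2->1,3->1] -> levels [5 5 2 3]
Step 6: flows [0->2,0->3,1->2,1->3] -> levels [3 3 4 5]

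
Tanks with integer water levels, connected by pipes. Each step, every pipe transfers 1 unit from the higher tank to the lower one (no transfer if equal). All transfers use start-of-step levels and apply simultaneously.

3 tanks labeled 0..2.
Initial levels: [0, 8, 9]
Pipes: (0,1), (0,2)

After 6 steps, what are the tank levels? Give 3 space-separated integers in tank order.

Step 1: flows [1->0,2->0] -> levels [2 7 8]
Step 2: flows [1->0,2->0] -> levels [4 6 7]
Step 3: flows [1->0,2->0] -> levels [6 5 6]
Step 4: flows [0->1,0=2] -> levels [5 6 6]
Step 5: flows [1->0,2->0] -> levels [7 5 5]
Step 6: flows [0->1,0->2] -> levels [5 6 6]

Answer: 5 6 6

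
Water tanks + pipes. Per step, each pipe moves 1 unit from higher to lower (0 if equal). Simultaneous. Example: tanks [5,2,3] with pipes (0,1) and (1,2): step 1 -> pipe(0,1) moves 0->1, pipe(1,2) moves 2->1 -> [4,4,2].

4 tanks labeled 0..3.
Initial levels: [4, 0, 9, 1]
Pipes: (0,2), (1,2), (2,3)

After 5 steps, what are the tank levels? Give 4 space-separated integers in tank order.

Answer: 4 4 2 4

Derivation:
Step 1: flows [2->0,2->1,2->3] -> levels [5 1 6 2]
Step 2: flows [2->0,2->1,2->3] -> levels [6 2 3 3]
Step 3: flows [0->2,2->1,2=3] -> levels [5 3 3 3]
Step 4: flows [0->2,1=2,2=3] -> levels [4 3 4 3]
Step 5: flows [0=2,2->1,2->3] -> levels [4 4 2 4]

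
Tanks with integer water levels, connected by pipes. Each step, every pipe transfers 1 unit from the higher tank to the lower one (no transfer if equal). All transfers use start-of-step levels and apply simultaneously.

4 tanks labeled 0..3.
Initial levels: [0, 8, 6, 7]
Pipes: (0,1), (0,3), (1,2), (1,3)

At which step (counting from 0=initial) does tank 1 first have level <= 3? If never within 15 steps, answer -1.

Answer: -1

Derivation:
Step 1: flows [1->0,3->0,1->2,1->3] -> levels [2 5 7 7]
Step 2: flows [1->0,3->0,2->1,3->1] -> levels [4 6 6 5]
Step 3: flows [1->0,3->0,1=2,1->3] -> levels [6 4 6 5]
Step 4: flows [0->1,0->3,2->1,3->1] -> levels [4 7 5 5]
Step 5: flows [1->0,3->0,1->2,1->3] -> levels [6 4 6 5]
  -> period-2 cycle (repeats step 3); tank 1 never drops to <=3
Tank 1 never reaches <=3 within 15 steps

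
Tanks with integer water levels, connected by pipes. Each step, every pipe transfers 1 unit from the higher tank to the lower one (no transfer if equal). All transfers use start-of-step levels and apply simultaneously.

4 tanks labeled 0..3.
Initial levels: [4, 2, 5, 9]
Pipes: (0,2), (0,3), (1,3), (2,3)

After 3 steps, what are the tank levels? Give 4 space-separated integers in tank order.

Step 1: flows [2->0,3->0,3->1,3->2] -> levels [6 3 5 6]
Step 2: flows [0->2,0=3,3->1,3->2] -> levels [5 4 7 4]
Step 3: flows [2->0,0->3,1=3,2->3] -> levels [5 4 5 6]

Answer: 5 4 5 6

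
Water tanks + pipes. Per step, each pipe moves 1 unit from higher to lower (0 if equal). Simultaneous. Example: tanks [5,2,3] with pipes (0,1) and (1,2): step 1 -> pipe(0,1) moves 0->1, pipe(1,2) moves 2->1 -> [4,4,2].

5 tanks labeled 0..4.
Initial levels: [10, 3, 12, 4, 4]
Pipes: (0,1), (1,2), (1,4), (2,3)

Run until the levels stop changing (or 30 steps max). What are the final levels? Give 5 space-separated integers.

Answer: 8 5 8 6 6

Derivation:
Step 1: flows [0->1,2->1,4->1,2->3] -> levels [9 6 10 5 3]
Step 2: flows [0->1,2->1,1->4,2->3] -> levels [8 7 8 6 4]
Step 3: flows [0->1,2->1,1->4,2->3] -> levels [7 8 6 7 5]
Step 4: flows [1->0,1->2,1->4,3->2] -> levels [8 5 8 6 6]
Step 5: flows [0->1,2->1,4->1,2->3] -> levels [7 8 6 7 5]
  -> period-2 cycle: step 5 state = step 3 state; never stabilizes
  -> state at step 30: (30-3) mod 2 = 1, same as step 4 -> [8 5 8 6 6]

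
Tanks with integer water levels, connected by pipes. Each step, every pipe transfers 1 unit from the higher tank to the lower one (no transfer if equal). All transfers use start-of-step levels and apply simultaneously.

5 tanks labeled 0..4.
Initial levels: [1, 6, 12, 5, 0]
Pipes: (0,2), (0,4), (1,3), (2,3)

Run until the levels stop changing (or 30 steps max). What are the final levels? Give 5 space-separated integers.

Answer: 3 6 6 4 5

Derivation:
Step 1: flows [2->0,0->4,1->3,2->3] -> levels [1 5 10 7 1]
Step 2: flows [2->0,0=4,3->1,2->3] -> levels [2 6 8 7 1]
Step 3: flows [2->0,0->4,3->1,2->3] -> levels [2 7 6 7 2]
Step 4: flows [2->0,0=4,1=3,3->2] -> levels [3 7 6 6 2]
Step 5: flows [2->0,0->4,1->3,2=3] -> levels [3 6 5 7 3]
Step 6: flows [2->0,0=4,3->1,3->2] -> levels [4 7 5 5 3]
Step 7: flows [2->0,0->4,1->3,2=3] -> levels [4 6 4 6 4]
Step 8: flows [0=2,0=4,1=3,3->2] -> levels [4 6 5 5 4]
Step 9: flows [2->0,0=4,1->3,2=3] -> levels [5 5 4 6 4]
Step 10: flows [0->2,0->4,3->1,3->2] -> levels [3 6 6 4 5]
Step 11: flows [2->0,4->0,1->3,2->3] -> levels [5 5 4 6 4]
  -> period-2 cycle: step 11 state = step 9 state; never stabilizes
  -> state at step 30: (30-9) mod 2 = 1, same as step 10 -> [3 6 6 4 5]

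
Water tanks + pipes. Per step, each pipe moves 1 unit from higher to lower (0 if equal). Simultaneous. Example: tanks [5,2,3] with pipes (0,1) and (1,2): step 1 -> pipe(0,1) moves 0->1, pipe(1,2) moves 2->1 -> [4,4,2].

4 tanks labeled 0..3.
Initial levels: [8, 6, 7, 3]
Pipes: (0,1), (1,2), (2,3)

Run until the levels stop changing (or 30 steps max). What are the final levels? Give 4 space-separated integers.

Step 1: flows [0->1,2->1,2->3] -> levels [7 8 5 4]
Step 2: flows [1->0,1->2,2->3] -> levels [8 6 5 5]
Step 3: flows [0->1,1->2,2=3] -> levels [7 6 6 5]
Step 4: flows [0->1,1=2,2->3] -> levels [6 7 5 6]
Step 5: flows [1->0,1->2,3->2] -> levels [7 5 7 5]
Step 6: flows [0->1,2->1,2->3] -> levels [6 7 5 6]
  -> period-2 cycle: step 6 state = step 4 state; never stabilizes
  -> state at step 30: (30-4) mod 2 = 0, same as step 4 -> [6 7 5 6]

Answer: 6 7 5 6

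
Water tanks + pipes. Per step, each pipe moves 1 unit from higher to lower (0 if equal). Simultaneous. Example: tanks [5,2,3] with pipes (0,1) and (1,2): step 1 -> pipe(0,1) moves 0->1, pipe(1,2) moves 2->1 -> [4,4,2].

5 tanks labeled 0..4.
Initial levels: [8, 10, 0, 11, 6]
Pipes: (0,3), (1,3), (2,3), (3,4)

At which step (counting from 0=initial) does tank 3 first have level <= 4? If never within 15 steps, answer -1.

Answer: -1

Derivation:
Step 1: flows [3->0,3->1,3->2,3->4] -> levels [9 11 1 7 7]
Step 2: flows [0->3,1->3,3->2,3=4] -> levels [8 10 2 8 7]
Step 3: flows [0=3,1->3,3->2,3->4] -> levels [8 9 3 7 8]
Step 4: flows [0->3,1->3,3->2,4->3] -> levels [7 8 4 9 7]
Step 5: flows [3->0,3->1,3->2,3->4] -> levels [8 9 5 5 8]
Step 6: flows [0->3,1->3,2=3,4->3] -> levels [7 8 5 8 7]
Step 7: flows [3->0,1=3,3->2,3->4] -> levels [8 8 6 5 8]
Step 8: flows [0->3,1->3,2->3,4->3] -> levels [7 7 5 9 7]
Step 9: flows [3->0,3->1,3->2,3->4] -> levels [8 8 6 5 8]
  -> period-2 cycle (repeats step 7); tank 3 never drops to <=4
Tank 3 never reaches <=4 within 15 steps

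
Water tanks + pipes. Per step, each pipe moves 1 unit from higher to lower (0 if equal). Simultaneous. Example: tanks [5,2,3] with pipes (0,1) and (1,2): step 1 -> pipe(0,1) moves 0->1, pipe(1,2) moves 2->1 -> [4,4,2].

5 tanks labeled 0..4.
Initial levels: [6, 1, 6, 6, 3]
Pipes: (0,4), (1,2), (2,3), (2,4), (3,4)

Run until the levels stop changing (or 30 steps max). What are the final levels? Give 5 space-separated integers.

Step 1: flows [0->4,2->1,2=3,2->4,3->4] -> levels [5 2 4 5 6]
Step 2: flows [4->0,2->1,3->2,4->2,4->3] -> levels [6 3 5 5 3]
Step 3: flows [0->4,2->1,2=3,2->4,3->4] -> levels [5 4 3 4 6]
Step 4: flows [4->0,1->2,3->2,4->2,4->3] -> levels [6 3 6 4 3]
Step 5: flows [0->4,2->1,2->3,2->4,3->4] -> levels [5 4 3 4 6]
  -> period-2 cycle: step 5 state = step 3 state; never stabilizes
  -> state at step 30: (30-3) mod 2 = 1, same as step 4 -> [6 3 6 4 3]

Answer: 6 3 6 4 3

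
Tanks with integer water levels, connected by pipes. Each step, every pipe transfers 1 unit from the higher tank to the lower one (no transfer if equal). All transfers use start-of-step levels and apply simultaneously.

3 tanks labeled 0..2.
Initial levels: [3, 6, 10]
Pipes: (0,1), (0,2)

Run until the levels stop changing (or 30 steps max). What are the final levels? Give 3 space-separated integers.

Step 1: flows [1->0,2->0] -> levels [5 5 9]
Step 2: flows [0=1,2->0] -> levels [6 5 8]
Step 3: flows [0->1,2->0] -> levels [6 6 7]
Step 4: flows [0=1,2->0] -> levels [7 6 6]
Step 5: flows [0->1,0->2] -> levels [5 7 7]
Step 6: flows [1->0,2->0] -> levels [7 6 6]
  -> period-2 cycle: step 6 state = step 4 state; never stabilizes
  -> state at step 30: (30-4) mod 2 = 0, same as step 4 -> [7 6 6]

Answer: 7 6 6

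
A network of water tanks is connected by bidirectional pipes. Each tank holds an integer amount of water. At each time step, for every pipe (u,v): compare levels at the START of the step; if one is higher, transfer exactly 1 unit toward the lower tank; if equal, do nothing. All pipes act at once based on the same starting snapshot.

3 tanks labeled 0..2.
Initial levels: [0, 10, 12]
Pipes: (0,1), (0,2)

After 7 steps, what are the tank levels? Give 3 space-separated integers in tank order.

Step 1: flows [1->0,2->0] -> levels [2 9 11]
Step 2: flows [1->0,2->0] -> levels [4 8 10]
Step 3: flows [1->0,2->0] -> levels [6 7 9]
Step 4: flows [1->0,2->0] -> levels [8 6 8]
Step 5: flows [0->1,0=2] -> levels [7 7 8]
Step 6: flows [0=1,2->0] -> levels [8 7 7]
Step 7: flows [0->1,0->2] -> levels [6 8 8]

Answer: 6 8 8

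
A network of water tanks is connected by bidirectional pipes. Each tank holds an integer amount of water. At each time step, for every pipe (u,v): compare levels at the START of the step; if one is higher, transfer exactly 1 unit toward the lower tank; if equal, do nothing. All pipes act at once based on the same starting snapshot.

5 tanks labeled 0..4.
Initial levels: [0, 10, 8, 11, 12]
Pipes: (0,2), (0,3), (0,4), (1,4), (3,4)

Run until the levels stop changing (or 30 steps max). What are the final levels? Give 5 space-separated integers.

Step 1: flows [2->0,3->0,4->0,4->1,4->3] -> levels [3 11 7 11 9]
Step 2: flows [2->0,3->0,4->0,1->4,3->4] -> levels [6 10 6 9 10]
Step 3: flows [0=2,3->0,4->0,1=4,4->3] -> levels [8 10 6 9 8]
Step 4: flows [0->2,3->0,0=4,1->4,3->4] -> levels [8 9 7 7 10]
Step 5: flows [0->2,0->3,4->0,4->1,4->3] -> levels [7 10 8 9 7]
Step 6: flows [2->0,3->0,0=4,1->4,3->4] -> levels [9 9 7 7 9]
Step 7: flows [0->2,0->3,0=4,1=4,4->3] -> levels [7 9 8 9 8]
Step 8: flows [2->0,3->0,4->0,1->4,3->4] -> levels [10 8 7 7 9]
Step 9: flows [0->2,0->3,0->4,4->1,4->3] -> levels [7 9 8 9 8]
  -> period-2 cycle: step 9 state = step 7 state; never stabilizes
  -> state at step 30: (30-7) mod 2 = 1, same as step 8 -> [10 8 7 7 9]

Answer: 10 8 7 7 9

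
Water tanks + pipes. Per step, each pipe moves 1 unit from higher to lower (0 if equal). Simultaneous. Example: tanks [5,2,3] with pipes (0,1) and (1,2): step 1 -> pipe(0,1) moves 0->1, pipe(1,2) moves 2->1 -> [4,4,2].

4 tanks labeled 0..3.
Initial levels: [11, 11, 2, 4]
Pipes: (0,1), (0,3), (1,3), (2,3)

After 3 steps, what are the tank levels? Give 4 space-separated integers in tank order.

Step 1: flows [0=1,0->3,1->3,3->2] -> levels [10 10 3 5]
Step 2: flows [0=1,0->3,1->3,3->2] -> levels [9 9 4 6]
Step 3: flows [0=1,0->3,1->3,3->2] -> levels [8 8 5 7]

Answer: 8 8 5 7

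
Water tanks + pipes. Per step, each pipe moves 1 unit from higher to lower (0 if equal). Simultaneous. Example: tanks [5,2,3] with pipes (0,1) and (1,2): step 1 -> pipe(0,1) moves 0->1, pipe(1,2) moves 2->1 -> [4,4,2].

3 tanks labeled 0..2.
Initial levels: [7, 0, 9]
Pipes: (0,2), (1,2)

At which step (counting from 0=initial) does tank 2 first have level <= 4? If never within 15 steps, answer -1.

Answer: 7

Derivation:
Step 1: flows [2->0,2->1] -> levels [8 1 7]
Step 2: flows [0->2,2->1] -> levels [7 2 7]
Step 3: flows [0=2,2->1] -> levels [7 3 6]
Step 4: flows [0->2,2->1] -> levels [6 4 6]
Step 5: flows [0=2,2->1] -> levels [6 5 5]
Step 6: flows [0->2,1=2] -> levels [5 5 6]
Step 7: flows [2->0,2->1] -> levels [6 6 4]
Tank 2 first reaches <=4 at step 7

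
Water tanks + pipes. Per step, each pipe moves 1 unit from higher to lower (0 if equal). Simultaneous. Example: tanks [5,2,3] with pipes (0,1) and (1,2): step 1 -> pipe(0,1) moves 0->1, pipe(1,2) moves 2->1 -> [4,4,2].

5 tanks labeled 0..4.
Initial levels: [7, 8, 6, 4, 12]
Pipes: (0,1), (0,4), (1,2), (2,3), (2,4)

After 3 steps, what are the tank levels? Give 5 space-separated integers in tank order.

Answer: 7 8 8 6 8

Derivation:
Step 1: flows [1->0,4->0,1->2,2->3,4->2] -> levels [9 6 7 5 10]
Step 2: flows [0->1,4->0,2->1,2->3,4->2] -> levels [9 8 6 6 8]
Step 3: flows [0->1,0->4,1->2,2=3,4->2] -> levels [7 8 8 6 8]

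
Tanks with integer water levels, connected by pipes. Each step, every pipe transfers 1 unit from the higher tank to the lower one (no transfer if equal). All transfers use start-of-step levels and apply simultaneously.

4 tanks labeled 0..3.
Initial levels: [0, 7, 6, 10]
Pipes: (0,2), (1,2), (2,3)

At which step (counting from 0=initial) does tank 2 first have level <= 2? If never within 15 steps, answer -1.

Answer: -1

Derivation:
Step 1: flows [2->0,1->2,3->2] -> levels [1 6 7 9]
Step 2: flows [2->0,2->1,3->2] -> levels [2 7 6 8]
Step 3: flows [2->0,1->2,3->2] -> levels [3 6 7 7]
Step 4: flows [2->0,2->1,2=3] -> levels [4 7 5 7]
Step 5: flows [2->0,1->2,3->2] -> levels [5 6 6 6]
Step 6: flows [2->0,1=2,2=3] -> levels [6 6 5 6]
Step 7: flows [0->2,1->2,3->2] -> levels [5 5 8 5]
Step 8: flows [2->0,2->1,2->3] -> levels [6 6 5 6]
  -> period-2 cycle (repeats step 6); tank 2 never drops to <=2
Tank 2 never reaches <=2 within 15 steps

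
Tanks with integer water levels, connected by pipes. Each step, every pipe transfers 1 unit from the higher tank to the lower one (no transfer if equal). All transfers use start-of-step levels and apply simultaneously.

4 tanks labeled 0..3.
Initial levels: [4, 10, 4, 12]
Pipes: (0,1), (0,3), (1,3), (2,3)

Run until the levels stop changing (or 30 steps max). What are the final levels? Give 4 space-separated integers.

Step 1: flows [1->0,3->0,3->1,3->2] -> levels [6 10 5 9]
Step 2: flows [1->0,3->0,1->3,3->2] -> levels [8 8 6 8]
Step 3: flows [0=1,0=3,1=3,3->2] -> levels [8 8 7 7]
Step 4: flows [0=1,0->3,1->3,2=3] -> levels [7 7 7 9]
Step 5: flows [0=1,3->0,3->1,3->2] -> levels [8 8 8 6]
Step 6: flows [0=1,0->3,1->3,2->3] -> levels [7 7 7 9]
  -> period-2 cycle: step 6 state = step 4 state; never stabilizes
  -> state at step 30: (30-4) mod 2 = 0, same as step 4 -> [7 7 7 9]

Answer: 7 7 7 9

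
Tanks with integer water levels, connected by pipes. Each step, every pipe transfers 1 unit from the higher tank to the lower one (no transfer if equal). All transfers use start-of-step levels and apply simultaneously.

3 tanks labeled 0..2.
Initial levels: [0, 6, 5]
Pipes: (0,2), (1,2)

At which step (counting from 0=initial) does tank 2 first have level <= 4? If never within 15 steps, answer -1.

Step 1: flows [2->0,1->2] -> levels [1 5 5]
Step 2: flows [2->0,1=2] -> levels [2 5 4]
Tank 2 first reaches <=4 at step 2

Answer: 2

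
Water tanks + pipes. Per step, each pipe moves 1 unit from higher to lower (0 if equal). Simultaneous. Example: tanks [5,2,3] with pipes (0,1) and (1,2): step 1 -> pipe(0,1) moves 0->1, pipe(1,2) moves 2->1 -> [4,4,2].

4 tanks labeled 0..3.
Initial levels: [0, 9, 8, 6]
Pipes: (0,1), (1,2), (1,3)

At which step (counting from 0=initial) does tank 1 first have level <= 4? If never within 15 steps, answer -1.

Step 1: flows [1->0,1->2,1->3] -> levels [1 6 9 7]
Step 2: flows [1->0,2->1,3->1] -> levels [2 7 8 6]
Step 3: flows [1->0,2->1,1->3] -> levels [3 6 7 7]
Step 4: flows [1->0,2->1,3->1] -> levels [4 7 6 6]
Step 5: flows [1->0,1->2,1->3] -> levels [5 4 7 7]
Tank 1 first reaches <=4 at step 5

Answer: 5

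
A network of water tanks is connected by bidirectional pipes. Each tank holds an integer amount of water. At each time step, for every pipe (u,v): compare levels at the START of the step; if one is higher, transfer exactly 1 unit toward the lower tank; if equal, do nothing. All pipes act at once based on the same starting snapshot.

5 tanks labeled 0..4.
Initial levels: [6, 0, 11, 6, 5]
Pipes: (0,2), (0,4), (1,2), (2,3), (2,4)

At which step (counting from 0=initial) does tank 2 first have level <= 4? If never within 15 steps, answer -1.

Step 1: flows [2->0,0->4,2->1,2->3,2->4] -> levels [6 1 7 7 7]
Step 2: flows [2->0,4->0,2->1,2=3,2=4] -> levels [8 2 5 7 6]
Step 3: flows [0->2,0->4,2->1,3->2,4->2] -> levels [6 3 7 6 6]
Step 4: flows [2->0,0=4,2->1,2->3,2->4] -> levels [7 4 3 7 7]
Tank 2 first reaches <=4 at step 4

Answer: 4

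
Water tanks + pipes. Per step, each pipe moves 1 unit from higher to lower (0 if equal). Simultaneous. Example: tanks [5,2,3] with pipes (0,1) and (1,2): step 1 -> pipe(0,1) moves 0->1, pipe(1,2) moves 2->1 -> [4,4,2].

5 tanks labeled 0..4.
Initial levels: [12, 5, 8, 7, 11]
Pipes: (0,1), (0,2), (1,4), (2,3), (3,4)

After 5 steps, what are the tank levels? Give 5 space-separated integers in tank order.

Answer: 10 7 8 9 9

Derivation:
Step 1: flows [0->1,0->2,4->1,2->3,4->3] -> levels [10 7 8 9 9]
Step 2: flows [0->1,0->2,4->1,3->2,3=4] -> levels [8 9 10 8 8]
Step 3: flows [1->0,2->0,1->4,2->3,3=4] -> levels [10 7 8 9 9]
  -> period-2 cycle: step 3 state = step 1 state
  -> state at step 5: (5-1) mod 2 = 0, same as step 1 -> [10 7 8 9 9]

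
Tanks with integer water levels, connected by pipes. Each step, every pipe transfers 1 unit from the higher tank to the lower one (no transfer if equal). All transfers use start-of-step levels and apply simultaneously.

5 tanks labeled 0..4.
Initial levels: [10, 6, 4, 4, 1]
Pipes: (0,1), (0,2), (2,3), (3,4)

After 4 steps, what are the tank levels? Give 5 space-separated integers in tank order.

Step 1: flows [0->1,0->2,2=3,3->4] -> levels [8 7 5 3 2]
Step 2: flows [0->1,0->2,2->3,3->4] -> levels [6 8 5 3 3]
Step 3: flows [1->0,0->2,2->3,3=4] -> levels [6 7 5 4 3]
Step 4: flows [1->0,0->2,2->3,3->4] -> levels [6 6 5 4 4]

Answer: 6 6 5 4 4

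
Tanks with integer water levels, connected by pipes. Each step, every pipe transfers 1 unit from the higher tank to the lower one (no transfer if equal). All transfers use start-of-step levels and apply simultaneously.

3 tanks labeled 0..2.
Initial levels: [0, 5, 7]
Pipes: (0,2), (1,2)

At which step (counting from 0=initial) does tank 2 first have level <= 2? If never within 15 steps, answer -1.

Answer: -1

Derivation:
Step 1: flows [2->0,2->1] -> levels [1 6 5]
Step 2: flows [2->0,1->2] -> levels [2 5 5]
Step 3: flows [2->0,1=2] -> levels [3 5 4]
Step 4: flows [2->0,1->2] -> levels [4 4 4]
Step 5: flows [0=2,1=2] -> levels [4 4 4]
  -> stable; tank 2 stays at 4 > 2
Tank 2 never reaches <=2 within 15 steps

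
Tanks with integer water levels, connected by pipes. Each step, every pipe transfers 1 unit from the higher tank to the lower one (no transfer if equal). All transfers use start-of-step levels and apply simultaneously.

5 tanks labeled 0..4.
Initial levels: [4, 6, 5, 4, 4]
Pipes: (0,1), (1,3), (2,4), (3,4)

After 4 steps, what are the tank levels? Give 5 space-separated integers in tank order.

Answer: 4 6 5 4 4

Derivation:
Step 1: flows [1->0,1->3,2->4,3=4] -> levels [5 4 4 5 5]
Step 2: flows [0->1,3->1,4->2,3=4] -> levels [4 6 5 4 4]
  -> period-2 cycle: step 2 state = step 0 state
  -> state at step 4: (4-0) mod 2 = 0, same as step 0 -> [4 6 5 4 4]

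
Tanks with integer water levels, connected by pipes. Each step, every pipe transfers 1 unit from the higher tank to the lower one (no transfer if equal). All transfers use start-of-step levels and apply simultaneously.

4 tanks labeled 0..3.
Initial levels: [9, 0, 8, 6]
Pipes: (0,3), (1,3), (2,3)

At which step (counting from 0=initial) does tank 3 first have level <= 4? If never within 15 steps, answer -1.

Step 1: flows [0->3,3->1,2->3] -> levels [8 1 7 7]
Step 2: flows [0->3,3->1,2=3] -> levels [7 2 7 7]
Step 3: flows [0=3,3->1,2=3] -> levels [7 3 7 6]
Step 4: flows [0->3,3->1,2->3] -> levels [6 4 6 7]
Step 5: flows [3->0,3->1,3->2] -> levels [7 5 7 4]
Tank 3 first reaches <=4 at step 5

Answer: 5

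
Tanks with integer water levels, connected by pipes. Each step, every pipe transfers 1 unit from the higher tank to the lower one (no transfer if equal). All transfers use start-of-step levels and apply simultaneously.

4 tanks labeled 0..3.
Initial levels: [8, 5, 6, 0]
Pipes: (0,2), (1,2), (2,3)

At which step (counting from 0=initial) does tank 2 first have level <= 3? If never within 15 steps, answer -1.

Answer: -1

Derivation:
Step 1: flows [0->2,2->1,2->3] -> levels [7 6 5 1]
Step 2: flows [0->2,1->2,2->3] -> levels [6 5 6 2]
Step 3: flows [0=2,2->1,2->3] -> levels [6 6 4 3]
Step 4: flows [0->2,1->2,2->3] -> levels [5 5 5 4]
Step 5: flows [0=2,1=2,2->3] -> levels [5 5 4 5]
Step 6: flows [0->2,1->2,3->2] -> levels [4 4 7 4]
Step 7: flows [2->0,2->1,2->3] -> levels [5 5 4 5]
  -> period-2 cycle (repeats step 5); tank 2 never drops to <=3
Tank 2 never reaches <=3 within 15 steps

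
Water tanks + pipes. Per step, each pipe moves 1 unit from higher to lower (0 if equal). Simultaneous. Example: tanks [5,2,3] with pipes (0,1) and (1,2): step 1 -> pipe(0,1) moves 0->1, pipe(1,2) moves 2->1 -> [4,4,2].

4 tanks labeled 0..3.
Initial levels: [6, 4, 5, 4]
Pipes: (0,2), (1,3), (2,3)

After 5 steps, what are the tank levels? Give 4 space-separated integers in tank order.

Answer: 5 4 4 6

Derivation:
Step 1: flows [0->2,1=3,2->3] -> levels [5 4 5 5]
Step 2: flows [0=2,3->1,2=3] -> levels [5 5 5 4]
Step 3: flows [0=2,1->3,2->3] -> levels [5 4 4 6]
Step 4: flows [0->2,3->1,3->2] -> levels [4 5 6 4]
Step 5: flows [2->0,1->3,2->3] -> levels [5 4 4 6]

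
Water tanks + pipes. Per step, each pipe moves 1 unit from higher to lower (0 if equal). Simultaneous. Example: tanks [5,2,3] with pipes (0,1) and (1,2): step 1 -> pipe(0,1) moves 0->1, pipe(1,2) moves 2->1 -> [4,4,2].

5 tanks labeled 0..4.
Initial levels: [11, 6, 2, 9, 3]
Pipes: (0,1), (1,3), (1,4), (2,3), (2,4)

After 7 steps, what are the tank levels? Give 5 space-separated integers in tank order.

Step 1: flows [0->1,3->1,1->4,3->2,4->2] -> levels [10 7 4 7 3]
Step 2: flows [0->1,1=3,1->4,3->2,2->4] -> levels [9 7 4 6 5]
Step 3: flows [0->1,1->3,1->4,3->2,4->2] -> levels [8 6 6 6 5]
Step 4: flows [0->1,1=3,1->4,2=3,2->4] -> levels [7 6 5 6 7]
Step 5: flows [0->1,1=3,4->1,3->2,4->2] -> levels [6 8 7 5 5]
Step 6: flows [1->0,1->3,1->4,2->3,2->4] -> levels [7 5 5 7 7]
Step 7: flows [0->1,3->1,4->1,3->2,4->2] -> levels [6 8 7 5 5]

Answer: 6 8 7 5 5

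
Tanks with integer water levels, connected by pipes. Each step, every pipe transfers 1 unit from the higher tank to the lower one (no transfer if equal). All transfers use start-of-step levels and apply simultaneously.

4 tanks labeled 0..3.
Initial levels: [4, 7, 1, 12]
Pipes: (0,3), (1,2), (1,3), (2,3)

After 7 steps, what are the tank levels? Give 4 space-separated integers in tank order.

Answer: 6 5 7 6

Derivation:
Step 1: flows [3->0,1->2,3->1,3->2] -> levels [5 7 3 9]
Step 2: flows [3->0,1->2,3->1,3->2] -> levels [6 7 5 6]
Step 3: flows [0=3,1->2,1->3,3->2] -> levels [6 5 7 6]
Step 4: flows [0=3,2->1,3->1,2->3] -> levels [6 7 5 6]
  -> period-2 cycle: step 4 state = step 2 state
  -> state at step 7: (7-2) mod 2 = 1, same as step 3 -> [6 5 7 6]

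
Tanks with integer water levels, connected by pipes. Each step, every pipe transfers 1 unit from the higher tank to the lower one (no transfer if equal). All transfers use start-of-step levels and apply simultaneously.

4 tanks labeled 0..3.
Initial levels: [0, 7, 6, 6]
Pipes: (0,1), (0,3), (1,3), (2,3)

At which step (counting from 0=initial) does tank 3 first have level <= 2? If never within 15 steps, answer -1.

Step 1: flows [1->0,3->0,1->3,2=3] -> levels [2 5 6 6]
Step 2: flows [1->0,3->0,3->1,2=3] -> levels [4 5 6 4]
Step 3: flows [1->0,0=3,1->3,2->3] -> levels [5 3 5 6]
Step 4: flows [0->1,3->0,3->1,3->2] -> levels [5 5 6 3]
Step 5: flows [0=1,0->3,1->3,2->3] -> levels [4 4 5 6]
Step 6: flows [0=1,3->0,3->1,3->2] -> levels [5 5 6 3]
  -> period-2 cycle (repeats step 4); tank 3 never drops to <=2
Tank 3 never reaches <=2 within 15 steps

Answer: -1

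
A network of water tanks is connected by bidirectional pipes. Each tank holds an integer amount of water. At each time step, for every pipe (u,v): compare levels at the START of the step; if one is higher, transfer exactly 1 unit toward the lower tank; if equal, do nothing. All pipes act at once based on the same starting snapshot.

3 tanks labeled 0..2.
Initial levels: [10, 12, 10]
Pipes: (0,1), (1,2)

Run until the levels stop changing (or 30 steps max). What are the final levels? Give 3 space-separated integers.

Answer: 10 12 10

Derivation:
Step 1: flows [1->0,1->2] -> levels [11 10 11]
Step 2: flows [0->1,2->1] -> levels [10 12 10]
  -> period-2 cycle: step 2 state = step 0 state; never stabilizes
  -> state at step 30: (30-0) mod 2 = 0, same as step 0 -> [10 12 10]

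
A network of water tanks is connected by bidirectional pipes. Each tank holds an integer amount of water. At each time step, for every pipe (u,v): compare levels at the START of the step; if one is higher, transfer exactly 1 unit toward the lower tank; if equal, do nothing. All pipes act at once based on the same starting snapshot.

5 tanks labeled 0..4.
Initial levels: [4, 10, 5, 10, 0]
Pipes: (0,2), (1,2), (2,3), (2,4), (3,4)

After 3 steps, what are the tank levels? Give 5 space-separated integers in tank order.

Step 1: flows [2->0,1->2,3->2,2->4,3->4] -> levels [5 9 5 8 2]
Step 2: flows [0=2,1->2,3->2,2->4,3->4] -> levels [5 8 6 6 4]
Step 3: flows [2->0,1->2,2=3,2->4,3->4] -> levels [6 7 5 5 6]

Answer: 6 7 5 5 6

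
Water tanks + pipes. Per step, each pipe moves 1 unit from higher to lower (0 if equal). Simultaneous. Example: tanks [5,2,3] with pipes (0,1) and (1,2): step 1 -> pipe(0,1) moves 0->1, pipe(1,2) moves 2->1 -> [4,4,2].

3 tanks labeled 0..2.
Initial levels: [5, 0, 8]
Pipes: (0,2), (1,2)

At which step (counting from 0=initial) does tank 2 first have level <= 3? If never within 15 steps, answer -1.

Step 1: flows [2->0,2->1] -> levels [6 1 6]
Step 2: flows [0=2,2->1] -> levels [6 2 5]
Step 3: flows [0->2,2->1] -> levels [5 3 5]
Step 4: flows [0=2,2->1] -> levels [5 4 4]
Step 5: flows [0->2,1=2] -> levels [4 4 5]
Step 6: flows [2->0,2->1] -> levels [5 5 3]
Tank 2 first reaches <=3 at step 6

Answer: 6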